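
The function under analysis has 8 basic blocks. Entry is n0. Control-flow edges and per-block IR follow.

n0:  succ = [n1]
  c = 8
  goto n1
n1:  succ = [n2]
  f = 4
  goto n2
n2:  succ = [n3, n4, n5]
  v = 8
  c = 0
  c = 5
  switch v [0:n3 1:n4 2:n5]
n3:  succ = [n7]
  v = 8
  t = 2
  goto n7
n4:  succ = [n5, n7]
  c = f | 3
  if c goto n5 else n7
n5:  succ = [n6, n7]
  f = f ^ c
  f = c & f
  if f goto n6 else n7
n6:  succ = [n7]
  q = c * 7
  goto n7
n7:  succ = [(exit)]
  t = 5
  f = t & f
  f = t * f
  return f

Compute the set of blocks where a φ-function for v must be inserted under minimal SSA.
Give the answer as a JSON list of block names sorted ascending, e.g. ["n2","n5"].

Answer: ["n7"]

Working:
idom tree: n1←n0 n2←n1 n3←n2 n4←n2 n5←n2 n6←n5 n7←n2
Join-block Dom:
  n5: preds {n2,n4}: {n0,n1,n2} ∩ {n0,n1,n2,n4} = {n0,n1,n2}; idom=n2
  n7: preds {n3,n4,n5,n6}: {n0,n1,n2,n3} ∩ {n0,n1,n2,n4} ∩ {n0,n1,n2,n5} ∩ {n0,n1,n2,n5,n6} = {n0,n1,n2}; idom=n2

DF walk-up:
  n5←n2: walk · to n2
  n5←n4: walk n4 to n2
  n7←n3: walk n3 to n2
  n7←n4: walk n4 to n2
  n7←n5: walk n5 to n2
  n7←n6: walk n6→n5 to n2
  n0: DF=∅
  n1: DF=∅
  n2: DF=∅
  n3: DF={n7}
  n4: DF={n5,n7}
  n5: DF={n7}
  n6: DF={n7}
  n7: DF=∅

φ for v: defs {n2,n3}
  DF⁺ = {n7}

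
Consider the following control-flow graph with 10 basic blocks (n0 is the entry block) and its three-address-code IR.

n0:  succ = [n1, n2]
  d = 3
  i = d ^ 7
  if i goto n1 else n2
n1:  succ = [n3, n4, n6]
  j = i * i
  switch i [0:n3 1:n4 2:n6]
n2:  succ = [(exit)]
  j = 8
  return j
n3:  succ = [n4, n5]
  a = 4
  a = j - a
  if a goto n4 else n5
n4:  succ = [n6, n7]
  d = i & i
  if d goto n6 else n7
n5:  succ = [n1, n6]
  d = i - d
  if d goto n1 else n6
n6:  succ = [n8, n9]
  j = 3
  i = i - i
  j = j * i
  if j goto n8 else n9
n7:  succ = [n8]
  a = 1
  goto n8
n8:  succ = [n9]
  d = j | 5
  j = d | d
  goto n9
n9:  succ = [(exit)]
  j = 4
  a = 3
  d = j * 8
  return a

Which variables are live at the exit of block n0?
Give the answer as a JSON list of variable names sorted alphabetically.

def/use:
  n0: {d,i} / ∅
  n1: {j} / {i}
  n2: {j} / ∅
  n3: {a} / {j}
  n4: {d} / {i}
  n5: {d} / {d,i}
  n6: {i,j} / {i}
  n7: {a} / ∅
  n8: {d,j} / {j}
  n9: {a,d,j} / ∅

Live sets:
  n0 li=∅ lo={d,i}
  n1 li={d,i} lo={d,i,j}
  n2 li=∅ lo=∅
  n3 li={d,i,j} lo={d,i,j}
  n4 li={i,j} lo={i,j}
  n5 li={d,i} lo={d,i}
  n6 li={i} lo={j}
  n7 li={j} lo={j}
  n8 li={j} lo=∅
  n9 li=∅ lo=∅

live-out(n0) = ["d", "i"]

Answer: ["d", "i"]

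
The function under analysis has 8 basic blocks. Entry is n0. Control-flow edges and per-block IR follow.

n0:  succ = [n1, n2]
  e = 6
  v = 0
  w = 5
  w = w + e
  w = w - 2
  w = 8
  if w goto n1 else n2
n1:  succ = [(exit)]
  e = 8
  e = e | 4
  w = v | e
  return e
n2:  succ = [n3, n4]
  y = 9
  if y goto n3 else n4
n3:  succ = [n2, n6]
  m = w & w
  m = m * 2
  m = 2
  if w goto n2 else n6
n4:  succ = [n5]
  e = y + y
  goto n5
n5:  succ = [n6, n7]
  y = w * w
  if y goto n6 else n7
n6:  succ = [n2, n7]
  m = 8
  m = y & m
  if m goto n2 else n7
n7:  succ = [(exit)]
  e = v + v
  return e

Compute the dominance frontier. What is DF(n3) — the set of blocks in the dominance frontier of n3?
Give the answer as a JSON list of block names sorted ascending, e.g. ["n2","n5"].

idom tree: n1←n0 n2←n0 n3←n2 n4←n2 n5←n4 n6←n2 n7←n2
Dom∩ at merges:
  n2: preds {n0,n3,n6}: {n0} ∩ {n0,n2,n3} ∩ {n0,n2,n6} = {n0}; idom=n0
  n6: preds {n3,n5}: {n0,n2,n3} ∩ {n0,n2,n4,n5} = {n0,n2}; idom=n2
  n7: preds {n5,n6}: {n0,n2,n4,n5} ∩ {n0,n2,n6} = {n0,n2}; idom=n2

Frontier:
  join n2 pred n0: · stop@n0
  join n2 pred n3: n3→n2 stop@n0
  join n2 pred n6: n6→n2 stop@n0
  join n6 pred n3: n3 stop@n2
  join n6 pred n5: n5→n4 stop@n2
  join n7 pred n5: n5→n4 stop@n2
  join n7 pred n6: n6 stop@n2
  DF(n0)=∅
  DF(n1)=∅
  DF(n2)={n2}
  DF(n3)={n2,n6}
  DF(n4)={n6,n7}
  DF(n5)={n6,n7}
  DF(n6)={n2,n7}
  DF(n7)=∅

DF(n3) = ["n2", "n6"]

Answer: ["n2", "n6"]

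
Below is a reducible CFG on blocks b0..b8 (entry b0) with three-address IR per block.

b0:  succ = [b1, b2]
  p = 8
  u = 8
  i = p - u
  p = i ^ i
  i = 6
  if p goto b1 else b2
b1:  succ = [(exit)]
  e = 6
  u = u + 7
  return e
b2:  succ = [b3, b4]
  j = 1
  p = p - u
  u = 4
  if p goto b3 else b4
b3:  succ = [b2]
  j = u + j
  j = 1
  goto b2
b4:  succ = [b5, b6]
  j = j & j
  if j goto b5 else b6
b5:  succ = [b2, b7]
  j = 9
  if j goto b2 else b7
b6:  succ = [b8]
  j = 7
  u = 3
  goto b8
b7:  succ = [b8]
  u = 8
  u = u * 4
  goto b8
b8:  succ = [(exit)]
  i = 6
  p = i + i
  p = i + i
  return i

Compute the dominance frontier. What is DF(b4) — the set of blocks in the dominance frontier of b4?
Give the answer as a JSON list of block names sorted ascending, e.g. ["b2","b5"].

idom tree: b1←b0 b2←b0 b3←b2 b4←b2 b5←b4 b6←b4 b7←b5 b8←b4
Dom∩ at merges:
  b2: preds {b0,b3,b5}: {b0} ∩ {b0,b2,b3} ∩ {b0,b2,b4,b5} = {b0}; idom=b0
  b8: preds {b6,b7}: {b0,b2,b4,b6} ∩ {b0,b2,b4,b5,b7} = {b0,b2,b4}; idom=b4

DF walk-up:
  b2←b0: walk · to b0
  b2←b3: walk b3→b2 to b0
  b2←b5: walk b5→b4→b2 to b0
  b8←b6: walk b6 to b4
  b8←b7: walk b7→b5 to b4
  b0: DF=∅
  b1: DF=∅
  b2: DF={b2}
  b3: DF={b2}
  b4: DF={b2}
  b5: DF={b2,b8}
  b6: DF={b8}
  b7: DF={b8}
  b8: DF=∅

DF(b4) = ["b2"]

Answer: ["b2"]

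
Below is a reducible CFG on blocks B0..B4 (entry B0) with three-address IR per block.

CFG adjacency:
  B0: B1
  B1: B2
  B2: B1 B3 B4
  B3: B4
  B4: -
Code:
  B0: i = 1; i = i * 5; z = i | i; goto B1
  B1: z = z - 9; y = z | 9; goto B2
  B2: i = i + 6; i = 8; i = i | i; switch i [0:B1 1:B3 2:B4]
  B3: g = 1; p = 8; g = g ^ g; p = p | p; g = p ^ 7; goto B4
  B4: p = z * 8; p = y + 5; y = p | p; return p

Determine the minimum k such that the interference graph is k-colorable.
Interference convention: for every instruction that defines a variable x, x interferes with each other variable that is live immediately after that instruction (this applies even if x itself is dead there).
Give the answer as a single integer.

Answer: 4

Analysis:
Per-block:
  B0: {i,z} / ∅
  B1: {y,z} / {z}
  B2: {i} / {i}
  B3: {g,p} / ∅
  B4: {p,y} / {y,z}

Liveness:
  B0 li=∅ lo={i,z}
  B1 li={i,z} lo={i,y,z}
  B2 li={i,y,z} lo={i,y,z}
  B3 li={y,z} lo={y,z}
  B4 li={y,z} lo=∅

Interference:
  g — {p,y,z}
  i — {y,z}
  p — {g,y,z}
  y — {g,i,p,z}
  z — {g,i,p,y}

Chromatic number:
  {g,p,y,z} pairwise interfere (4-clique) ⇒ χ ≥ 4
  assign g→c2 i→c2 p→c3 y→c0 z→c1 — no edge inside a register ⇒ χ ≤ 4
  χ = 4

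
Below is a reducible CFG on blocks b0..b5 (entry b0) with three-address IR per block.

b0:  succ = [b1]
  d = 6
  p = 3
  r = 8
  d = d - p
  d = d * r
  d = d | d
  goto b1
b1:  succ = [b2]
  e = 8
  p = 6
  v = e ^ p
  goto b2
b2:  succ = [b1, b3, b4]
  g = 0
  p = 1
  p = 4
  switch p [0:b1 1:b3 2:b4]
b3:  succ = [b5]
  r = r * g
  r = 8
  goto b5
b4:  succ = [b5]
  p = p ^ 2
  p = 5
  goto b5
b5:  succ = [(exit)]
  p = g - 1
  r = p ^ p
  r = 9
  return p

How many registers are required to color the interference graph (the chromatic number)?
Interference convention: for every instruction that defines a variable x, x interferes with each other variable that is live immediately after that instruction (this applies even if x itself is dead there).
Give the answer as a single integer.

Answer: 3

Derivation:
Per-block:
  b0 def {d,p,r} use ∅
  b1 def {e,p,v} use ∅
  b2 def {g,p} use ∅
  b3 def {r} use {g,r}
  b4 def {p} use {p}
  b5 def {p,r} use {g}

Liveness:
  b0: in=∅ out={r}
  b1: in={r} out={r}
  b2: in={r} out={g,p,r}
  b3: in={g,r} out={g}
  b4: in={g,p} out={g}
  b5: in={g} out=∅

Interference:
  d: {p,r}
  e: {p,r}
  g: {p,r}
  p: {d,e,g,r}
  r: {d,e,g,p,v}
  v: {r}

Chromatic number:
  {d,p,r} pairwise interfere (3-clique) ⇒ χ ≥ 3
  assign d→R2 e→R2 g→R2 p→R1 r→R0 v→R1 — no edge inside a register ⇒ χ ≤ 3
  χ = 3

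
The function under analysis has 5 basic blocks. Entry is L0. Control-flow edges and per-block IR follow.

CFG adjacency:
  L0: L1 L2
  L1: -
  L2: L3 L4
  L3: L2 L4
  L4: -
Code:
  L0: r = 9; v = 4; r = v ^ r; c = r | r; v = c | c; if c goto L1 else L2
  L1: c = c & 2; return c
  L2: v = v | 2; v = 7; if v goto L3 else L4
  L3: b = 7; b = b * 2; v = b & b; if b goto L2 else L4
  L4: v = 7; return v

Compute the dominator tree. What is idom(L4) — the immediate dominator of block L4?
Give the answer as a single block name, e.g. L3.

idom tree: L1←L0 L2←L0 L3←L2 L4←L2
Dom at joins:
  L2: preds {L0,L3}: {L0} ∩ {L0,L2,L3} = {L0}; idom=L0
  L4: preds {L2,L3}: {L0,L2} ∩ {L0,L2,L3} = {L0,L2}; idom=L2

idom(L4) = L2

Answer: L2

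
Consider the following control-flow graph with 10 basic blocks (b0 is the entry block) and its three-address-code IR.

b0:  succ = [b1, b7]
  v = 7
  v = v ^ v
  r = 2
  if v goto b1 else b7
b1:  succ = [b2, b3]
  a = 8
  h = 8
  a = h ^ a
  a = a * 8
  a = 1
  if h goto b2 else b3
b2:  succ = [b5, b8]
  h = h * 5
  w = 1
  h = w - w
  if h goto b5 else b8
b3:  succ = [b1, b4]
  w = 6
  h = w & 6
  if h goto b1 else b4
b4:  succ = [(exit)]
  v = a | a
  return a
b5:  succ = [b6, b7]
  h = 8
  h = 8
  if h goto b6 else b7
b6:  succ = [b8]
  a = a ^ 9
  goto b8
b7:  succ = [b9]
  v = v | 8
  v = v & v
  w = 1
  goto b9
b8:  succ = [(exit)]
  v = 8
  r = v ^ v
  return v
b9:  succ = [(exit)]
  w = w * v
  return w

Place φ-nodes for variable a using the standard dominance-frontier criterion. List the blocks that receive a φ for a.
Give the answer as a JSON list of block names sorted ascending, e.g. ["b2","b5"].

Answer: ["b1", "b7", "b8"]

Derivation:
idom tree: b1←b0 b2←b1 b3←b1 b4←b3 b5←b2 b6←b5 b7←b0 b8←b2 b9←b7
Dom at joins:
  b1: preds {b0,b3}: {b0} ∩ {b0,b1,b3} = {b0}; idom=b0
  b7: preds {b0,b5}: {b0} ∩ {b0,b1,b2,b5} = {b0}; idom=b0
  b8: preds {b2,b6}: {b0,b1,b2} ∩ {b0,b1,b2,b5,b6} = {b0,b1,b2}; idom=b2

DF walk-up:
  b1←b0: walk · to b0
  b1←b3: walk b3→b1 to b0
  b7←b0: walk · to b0
  b7←b5: walk b5→b2→b1 to b0
  b8←b2: walk · to b2
  b8←b6: walk b6→b5 to b2
  DF(b0)=∅
  DF(b1)={b1,b7}
  DF(b2)={b7}
  DF(b3)={b1}
  DF(b4)=∅
  DF(b5)={b7,b8}
  DF(b6)={b8}
  DF(b7)=∅
  DF(b8)=∅
  DF(b9)=∅

φ for a: defs {b1,b6}
  DF⁺ = {b1,b7,b8}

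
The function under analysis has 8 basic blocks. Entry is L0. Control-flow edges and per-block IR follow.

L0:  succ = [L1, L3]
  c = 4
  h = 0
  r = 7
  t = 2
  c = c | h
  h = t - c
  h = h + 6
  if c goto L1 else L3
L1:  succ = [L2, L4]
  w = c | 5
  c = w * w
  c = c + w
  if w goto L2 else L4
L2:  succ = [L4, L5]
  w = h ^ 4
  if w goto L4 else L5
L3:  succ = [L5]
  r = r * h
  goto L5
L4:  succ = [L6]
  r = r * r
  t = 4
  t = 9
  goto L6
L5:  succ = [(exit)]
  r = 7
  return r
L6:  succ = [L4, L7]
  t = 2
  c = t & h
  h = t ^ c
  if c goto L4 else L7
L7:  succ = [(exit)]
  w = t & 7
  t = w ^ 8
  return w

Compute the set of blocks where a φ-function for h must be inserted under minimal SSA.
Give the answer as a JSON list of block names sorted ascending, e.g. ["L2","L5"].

Answer: ["L4"]

Working:
idom tree: L1←L0 L2←L1 L3←L0 L4←L1 L5←L0 L6←L4 L7←L6
Join-block Dom:
  L4: preds {L1,L2,L6}: {L0,L1} ∩ {L0,L1,L2} ∩ {L0,L1,L4,L6} = {L0,L1}; idom=L1
  L5: preds {L2,L3}: {L0,L1,L2} ∩ {L0,L3} = {L0}; idom=L0

DF walk-up:
  L4←L1: walk · to L1
  L4←L2: walk L2 to L1
  L4←L6: walk L6→L4 to L1
  L5←L2: walk L2→L1 to L0
  L5←L3: walk L3 to L0
  L0: DF=∅
  L1: DF={L5}
  L2: DF={L4,L5}
  L3: DF={L5}
  L4: DF={L4}
  L5: DF=∅
  L6: DF={L4}
  L7: DF=∅

φ for h: defs {L0,L6}
  DF⁺ = {L4}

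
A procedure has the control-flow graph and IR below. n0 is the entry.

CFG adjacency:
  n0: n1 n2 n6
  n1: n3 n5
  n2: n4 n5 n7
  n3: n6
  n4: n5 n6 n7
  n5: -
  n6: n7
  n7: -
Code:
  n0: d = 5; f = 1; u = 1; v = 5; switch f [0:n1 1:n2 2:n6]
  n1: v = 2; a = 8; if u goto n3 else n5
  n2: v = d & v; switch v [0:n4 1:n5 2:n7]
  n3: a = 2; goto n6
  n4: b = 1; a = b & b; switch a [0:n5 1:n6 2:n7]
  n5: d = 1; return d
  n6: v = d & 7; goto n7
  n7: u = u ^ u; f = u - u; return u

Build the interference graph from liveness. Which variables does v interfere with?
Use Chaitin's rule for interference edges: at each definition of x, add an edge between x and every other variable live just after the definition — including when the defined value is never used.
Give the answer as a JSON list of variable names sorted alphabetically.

def/use:
  n0: {d,f,u,v} / ∅
  n1: {a,v} / {u}
  n2: {v} / {d,v}
  n3: {a} / ∅
  n4: {a,b} / ∅
  n5: {d} / ∅
  n6: {v} / {d}
  n7: {f,u} / {u}

Liveness:
  n0 li=∅ lo={d,u,v}
  n1 li={d,u} lo={d,u}
  n2 li={d,u,v} lo={d,u}
  n3 li={d,u} lo={d,u}
  n4 li={d,u} lo={d,u}
  n5 li=∅ lo=∅
  n6 li={d,u} lo={u}
  n7 li={u} lo=∅

Interfere edges:
  a: {d,u}
  b: {d,u}
  d: {a,b,f,u,v}
  f: {d,u,v}
  u: {a,b,d,f,v}
  v: {d,f,u}

N(v) = ["d", "f", "u"]

Answer: ["d", "f", "u"]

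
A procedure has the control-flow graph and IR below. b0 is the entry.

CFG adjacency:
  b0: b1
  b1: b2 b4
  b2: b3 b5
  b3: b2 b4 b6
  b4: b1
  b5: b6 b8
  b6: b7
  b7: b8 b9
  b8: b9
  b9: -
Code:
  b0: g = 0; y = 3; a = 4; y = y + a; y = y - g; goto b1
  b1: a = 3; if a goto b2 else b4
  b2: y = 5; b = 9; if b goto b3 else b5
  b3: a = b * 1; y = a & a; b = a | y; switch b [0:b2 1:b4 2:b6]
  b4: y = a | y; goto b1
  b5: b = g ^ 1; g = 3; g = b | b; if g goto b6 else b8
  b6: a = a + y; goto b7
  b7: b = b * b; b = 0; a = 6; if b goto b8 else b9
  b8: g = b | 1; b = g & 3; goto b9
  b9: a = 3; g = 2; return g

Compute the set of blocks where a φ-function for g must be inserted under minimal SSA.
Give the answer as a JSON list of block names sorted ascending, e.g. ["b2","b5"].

idom tree: b1←b0 b2←b1 b3←b2 b4←b1 b5←b2 b6←b2 b7←b6 b8←b2 b9←b2
Dom at joins:
  b1: preds {b0,b4}: {b0} ∩ {b0,b1,b4} = {b0}; idom=b0
  b2: preds {b1,b3}: {b0,b1} ∩ {b0,b1,b2,b3} = {b0,b1}; idom=b1
  b4: preds {b1,b3}: {b0,b1} ∩ {b0,b1,b2,b3} = {b0,b1}; idom=b1
  b6: preds {b3,b5}: {b0,b1,b2,b3} ∩ {b0,b1,b2,b5} = {b0,b1,b2}; idom=b2
  b8: preds {b5,b7}: {b0,b1,b2,b5} ∩ {b0,b1,b2,b6,b7} = {b0,b1,b2}; idom=b2
  b9: preds {b7,b8}: {b0,b1,b2,b6,b7} ∩ {b0,b1,b2,b8} = {b0,b1,b2}; idom=b2

DF derivation:
  join b1 pred b0: · stop@b0
  join b1 pred b4: b4→b1 stop@b0
  join b2 pred b1: · stop@b1
  join b2 pred b3: b3→b2 stop@b1
  join b4 pred b1: · stop@b1
  join b4 pred b3: b3→b2 stop@b1
  join b6 pred b3: b3 stop@b2
  join b6 pred b5: b5 stop@b2
  join b8 pred b5: b5 stop@b2
  join b8 pred b7: b7→b6 stop@b2
  join b9 pred b7: b7→b6 stop@b2
  join b9 pred b8: b8 stop@b2
  DF(b0)=∅
  DF(b1)={b1}
  DF(b2)={b2,b4}
  DF(b3)={b2,b4,b6}
  DF(b4)={b1}
  DF(b5)={b6,b8}
  DF(b6)={b8,b9}
  DF(b7)={b8,b9}
  DF(b8)={b9}
  DF(b9)=∅

φ for g: defs {b0,b5,b8,b9}
  DF⁺ = {b6,b8,b9}

Answer: ["b6", "b8", "b9"]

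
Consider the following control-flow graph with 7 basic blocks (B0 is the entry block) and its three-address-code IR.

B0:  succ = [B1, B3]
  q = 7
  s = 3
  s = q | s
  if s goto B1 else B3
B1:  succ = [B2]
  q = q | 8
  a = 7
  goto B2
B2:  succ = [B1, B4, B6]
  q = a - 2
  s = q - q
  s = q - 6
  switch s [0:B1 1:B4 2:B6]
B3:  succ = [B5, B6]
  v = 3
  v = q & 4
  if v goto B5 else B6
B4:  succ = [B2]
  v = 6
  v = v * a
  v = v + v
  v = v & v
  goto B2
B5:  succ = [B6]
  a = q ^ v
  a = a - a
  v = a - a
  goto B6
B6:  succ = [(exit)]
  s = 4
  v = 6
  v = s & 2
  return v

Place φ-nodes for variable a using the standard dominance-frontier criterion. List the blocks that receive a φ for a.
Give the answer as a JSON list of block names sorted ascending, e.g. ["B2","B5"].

idom tree: B1←B0 B2←B1 B3←B0 B4←B2 B5←B3 B6←B0
Dom∩ at merges:
  B1: preds {B0,B2}: {B0} ∩ {B0,B1,B2} = {B0}; idom=B0
  B2: preds {B1,B4}: {B0,B1} ∩ {B0,B1,B2,B4} = {B0,B1}; idom=B1
  B6: preds {B2,B3,B5}: {B0,B1,B2} ∩ {B0,B3} ∩ {B0,B3,B5} = {B0}; idom=B0

DF derivation:
  join B1 pred B0: · stop@B0
  join B1 pred B2: B2→B1 stop@B0
  join B2 pred B1: · stop@B1
  join B2 pred B4: B4→B2 stop@B1
  join B6 pred B2: B2→B1 stop@B0
  join B6 pred B3: B3 stop@B0
  join B6 pred B5: B5→B3 stop@B0
  B0 → ∅
  B1 → {B1,B6}
  B2 → {B1,B2,B6}
  B3 → {B6}
  B4 → {B2}
  B5 → {B6}
  B6 → ∅

φ for a: defs {B1,B5}
  DF⁺ = {B1,B6}

Answer: ["B1", "B6"]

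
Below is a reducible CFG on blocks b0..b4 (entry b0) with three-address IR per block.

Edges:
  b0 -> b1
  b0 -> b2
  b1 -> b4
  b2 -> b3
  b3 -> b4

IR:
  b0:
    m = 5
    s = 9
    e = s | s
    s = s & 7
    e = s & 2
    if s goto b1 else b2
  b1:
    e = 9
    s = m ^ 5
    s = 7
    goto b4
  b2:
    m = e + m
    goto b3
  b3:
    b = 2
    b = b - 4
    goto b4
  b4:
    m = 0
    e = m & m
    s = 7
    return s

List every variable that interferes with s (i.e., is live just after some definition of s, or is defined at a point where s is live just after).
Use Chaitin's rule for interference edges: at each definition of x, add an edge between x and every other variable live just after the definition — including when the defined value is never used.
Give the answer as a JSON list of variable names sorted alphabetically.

Answer: ["e", "m"]

Derivation:
Block summaries:
  b0 def {e,m,s} use ∅
  b1 def {e,s} use {m}
  b2 def {m} use {e,m}
  b3 def {b} use ∅
  b4 def {e,m,s} use ∅

Backward fixpoint:
  b0: in=∅ out={e,m}
  b1: in={m} out=∅
  b2: in={e,m} out=∅
  b3: in=∅ out=∅
  b4: in=∅ out=∅

Interference:
  b: ∅
  e: {m,s}
  m: {e,s}
  s: {e,m}

N(s) = ["e", "m"]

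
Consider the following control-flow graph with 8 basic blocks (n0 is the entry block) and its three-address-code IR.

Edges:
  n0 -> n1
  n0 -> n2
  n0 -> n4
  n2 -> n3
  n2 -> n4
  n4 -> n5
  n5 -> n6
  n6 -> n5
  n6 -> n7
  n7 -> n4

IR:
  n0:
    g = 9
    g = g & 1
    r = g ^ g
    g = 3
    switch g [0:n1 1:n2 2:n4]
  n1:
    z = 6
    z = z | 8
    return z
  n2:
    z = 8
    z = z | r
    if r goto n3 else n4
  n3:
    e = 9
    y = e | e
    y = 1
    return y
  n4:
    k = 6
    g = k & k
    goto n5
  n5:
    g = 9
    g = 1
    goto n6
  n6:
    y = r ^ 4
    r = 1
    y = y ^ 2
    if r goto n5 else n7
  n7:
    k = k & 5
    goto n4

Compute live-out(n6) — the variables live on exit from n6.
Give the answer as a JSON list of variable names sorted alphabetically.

Answer: ["k", "r"]

Working:
Block summaries:
  n0: {g,r} / ∅
  n1: {z} / ∅
  n2: {z} / {r}
  n3: {e,y} / ∅
  n4: {g,k} / ∅
  n5: {g} / ∅
  n6: {r,y} / {r}
  n7: {k} / {k}

Live sets:
  n0: in=∅ out={r}
  n1: in=∅ out=∅
  n2: in={r} out={r}
  n3: in=∅ out=∅
  n4: in={r} out={k,r}
  n5: in={k,r} out={k,r}
  n6: in={k,r} out={k,r}
  n7: in={k,r} out={r}

live-out(n6) = ["k", "r"]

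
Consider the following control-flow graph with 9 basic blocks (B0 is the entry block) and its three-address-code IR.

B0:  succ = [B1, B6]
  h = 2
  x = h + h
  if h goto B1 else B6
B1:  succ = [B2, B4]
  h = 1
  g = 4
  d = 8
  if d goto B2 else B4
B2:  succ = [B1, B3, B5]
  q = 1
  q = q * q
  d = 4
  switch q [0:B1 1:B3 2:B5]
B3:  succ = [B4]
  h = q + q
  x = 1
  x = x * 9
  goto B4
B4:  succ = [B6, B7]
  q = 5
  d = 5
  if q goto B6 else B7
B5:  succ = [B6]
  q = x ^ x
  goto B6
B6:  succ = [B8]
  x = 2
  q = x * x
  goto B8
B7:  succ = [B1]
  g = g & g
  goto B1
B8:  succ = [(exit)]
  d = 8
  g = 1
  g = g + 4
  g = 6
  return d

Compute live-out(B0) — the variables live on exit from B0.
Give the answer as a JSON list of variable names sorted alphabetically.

def/use:
  B0: {h,x} / ∅
  B1: {d,g,h} / ∅
  B2: {d,q} / ∅
  B3: {h,x} / {q}
  B4: {d,q} / ∅
  B5: {q} / {x}
  B6: {q,x} / ∅
  B7: {g} / {g}
  B8: {d,g} / ∅

Live sets:
  B0: in=∅ out={x}
  B1: in={x} out={g,x}
  B2: in={g,x} out={g,q,x}
  B3: in={g,q} out={g,x}
  B4: in={g,x} out={g,x}
  B5: in={x} out=∅
  B6: in=∅ out=∅
  B7: in={g,x} out={x}
  B8: in=∅ out=∅

live-out(B0) = ["x"]

Answer: ["x"]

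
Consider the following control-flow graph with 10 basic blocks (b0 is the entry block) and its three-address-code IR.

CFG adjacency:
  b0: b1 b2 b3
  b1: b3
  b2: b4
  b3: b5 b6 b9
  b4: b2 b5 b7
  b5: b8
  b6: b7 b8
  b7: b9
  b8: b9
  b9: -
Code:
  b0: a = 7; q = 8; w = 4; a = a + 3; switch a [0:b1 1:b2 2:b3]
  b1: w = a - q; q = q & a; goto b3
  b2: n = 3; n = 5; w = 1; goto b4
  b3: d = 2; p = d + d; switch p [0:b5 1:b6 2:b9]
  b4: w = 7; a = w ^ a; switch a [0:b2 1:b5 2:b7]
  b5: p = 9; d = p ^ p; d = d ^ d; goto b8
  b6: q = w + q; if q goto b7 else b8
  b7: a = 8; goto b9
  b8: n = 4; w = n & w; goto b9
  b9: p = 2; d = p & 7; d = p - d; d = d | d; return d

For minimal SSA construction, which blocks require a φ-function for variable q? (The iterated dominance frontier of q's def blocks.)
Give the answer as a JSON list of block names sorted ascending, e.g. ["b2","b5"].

idom tree: b1←b0 b2←b0 b3←b0 b4←b2 b5←b0 b6←b3 b7←b0 b8←b0 b9←b0
Dom∩ at merges:
  b2: preds {b0,b4}: {b0} ∩ {b0,b2,b4} = {b0}; idom=b0
  b3: preds {b0,b1}: {b0} ∩ {b0,b1} = {b0}; idom=b0
  b5: preds {b3,b4}: {b0,b3} ∩ {b0,b2,b4} = {b0}; idom=b0
  b7: preds {b4,b6}: {b0,b2,b4} ∩ {b0,b3,b6} = {b0}; idom=b0
  b8: preds {b5,b6}: {b0,b5} ∩ {b0,b3,b6} = {b0}; idom=b0
  b9: preds {b3,b7,b8}: {b0,b3} ∩ {b0,b7} ∩ {b0,b8} = {b0}; idom=b0

DF walk-up:
  b2←b0: walk · to b0
  b2←b4: walk b4→b2 to b0
  b3←b0: walk · to b0
  b3←b1: walk b1 to b0
  b5←b3: walk b3 to b0
  b5←b4: walk b4→b2 to b0
  b7←b4: walk b4→b2 to b0
  b7←b6: walk b6→b3 to b0
  b8←b5: walk b5 to b0
  b8←b6: walk b6→b3 to b0
  b9←b3: walk b3 to b0
  b9←b7: walk b7 to b0
  b9←b8: walk b8 to b0
  b0 → ∅
  b1 → {b3}
  b2 → {b2,b5,b7}
  b3 → {b5,b7,b8,b9}
  b4 → {b2,b5,b7}
  b5 → {b8}
  b6 → {b7,b8}
  b7 → {b9}
  b8 → {b9}
  b9 → ∅

φ for q: defs {b0,b1,b6}
  DF⁺ = {b3,b5,b7,b8,b9}

Answer: ["b3", "b5", "b7", "b8", "b9"]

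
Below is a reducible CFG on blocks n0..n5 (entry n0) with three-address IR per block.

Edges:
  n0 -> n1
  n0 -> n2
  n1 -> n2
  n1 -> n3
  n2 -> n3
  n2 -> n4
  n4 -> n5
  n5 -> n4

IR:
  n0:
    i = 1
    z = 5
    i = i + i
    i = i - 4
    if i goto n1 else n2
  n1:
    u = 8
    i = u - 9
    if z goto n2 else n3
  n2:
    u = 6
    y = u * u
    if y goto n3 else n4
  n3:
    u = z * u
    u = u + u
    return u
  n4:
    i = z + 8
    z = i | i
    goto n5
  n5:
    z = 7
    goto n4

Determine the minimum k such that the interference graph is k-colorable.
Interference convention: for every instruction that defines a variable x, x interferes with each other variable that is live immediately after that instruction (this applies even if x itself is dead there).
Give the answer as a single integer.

Per-block:
  n0 def {i,z} use ∅
  n1 def {i,u} use {z}
  n2 def {u,y} use ∅
  n3 def {u} use {u,z}
  n4 def {i,z} use {z}
  n5 def {z} use ∅

Backward fixpoint:
  n0 li=∅ lo={z}
  n1 li={z} lo={u,z}
  n2 li={z} lo={u,z}
  n3 li={u,z} lo=∅
  n4 li={z} lo=∅
  n5 li=∅ lo={z}

Interference:
  i↔{u,z}
  u↔{i,y,z}
  y↔{u,z}
  z↔{i,u,y}

Colouring:
  {i,u,z} pairwise interfere (3-clique) ⇒ χ ≥ 3
  assign i→r2 u→r0 y→r2 z→r1 — no edge inside a register ⇒ χ ≤ 3
  χ = 3

Answer: 3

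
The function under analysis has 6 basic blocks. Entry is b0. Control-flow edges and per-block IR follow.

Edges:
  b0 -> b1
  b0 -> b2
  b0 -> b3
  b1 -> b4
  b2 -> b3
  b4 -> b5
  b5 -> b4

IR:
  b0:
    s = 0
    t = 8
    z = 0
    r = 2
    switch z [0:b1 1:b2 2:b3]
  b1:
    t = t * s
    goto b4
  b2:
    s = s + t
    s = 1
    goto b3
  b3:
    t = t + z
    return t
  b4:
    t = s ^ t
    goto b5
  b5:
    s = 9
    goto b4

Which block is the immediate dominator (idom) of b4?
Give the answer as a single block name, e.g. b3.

idom tree: b1←b0 b2←b0 b3←b0 b4←b1 b5←b4
Join-block Dom:
  b3: preds {b0,b2}: {b0} ∩ {b0,b2} = {b0}; idom=b0
  b4: preds {b1,b5}: {b0,b1} ∩ {b0,b1,b4,b5} = {b0,b1}; idom=b1

idom(b4) = b1

Answer: b1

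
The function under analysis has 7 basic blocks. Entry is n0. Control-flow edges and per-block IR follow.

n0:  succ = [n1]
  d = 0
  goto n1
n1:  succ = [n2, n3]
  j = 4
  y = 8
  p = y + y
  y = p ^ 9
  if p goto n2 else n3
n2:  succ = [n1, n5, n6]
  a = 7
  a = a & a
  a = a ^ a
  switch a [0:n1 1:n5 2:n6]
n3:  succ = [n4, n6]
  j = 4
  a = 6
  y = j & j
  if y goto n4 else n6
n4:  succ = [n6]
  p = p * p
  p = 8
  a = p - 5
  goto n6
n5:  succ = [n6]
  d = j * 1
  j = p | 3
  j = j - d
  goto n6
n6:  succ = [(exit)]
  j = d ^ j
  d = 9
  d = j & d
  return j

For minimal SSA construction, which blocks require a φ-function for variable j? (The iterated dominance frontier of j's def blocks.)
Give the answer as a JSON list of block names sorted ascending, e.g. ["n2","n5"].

idom tree: n1←n0 n2←n1 n3←n1 n4←n3 n5←n2 n6←n1
Join-block Dom:
  n1: preds {n0,n2}: {n0} ∩ {n0,n1,n2} = {n0}; idom=n0
  n6: preds {n2,n3,n4,n5}: {n0,n1,n2} ∩ {n0,n1,n3} ∩ {n0,n1,n3,n4} ∩ {n0,n1,n2,n5} = {n0,n1}; idom=n1

DF walk-up:
  join n1 pred n0: · stop@n0
  join n1 pred n2: n2→n1 stop@n0
  join n6 pred n2: n2 stop@n1
  join n6 pred n3: n3 stop@n1
  join n6 pred n4: n4→n3 stop@n1
  join n6 pred n5: n5→n2 stop@n1
  n0: DF=∅
  n1: DF={n1}
  n2: DF={n1,n6}
  n3: DF={n6}
  n4: DF={n6}
  n5: DF={n6}
  n6: DF=∅

φ for j: defs {n1,n3,n5,n6}
  DF⁺ = {n1,n6}

Answer: ["n1", "n6"]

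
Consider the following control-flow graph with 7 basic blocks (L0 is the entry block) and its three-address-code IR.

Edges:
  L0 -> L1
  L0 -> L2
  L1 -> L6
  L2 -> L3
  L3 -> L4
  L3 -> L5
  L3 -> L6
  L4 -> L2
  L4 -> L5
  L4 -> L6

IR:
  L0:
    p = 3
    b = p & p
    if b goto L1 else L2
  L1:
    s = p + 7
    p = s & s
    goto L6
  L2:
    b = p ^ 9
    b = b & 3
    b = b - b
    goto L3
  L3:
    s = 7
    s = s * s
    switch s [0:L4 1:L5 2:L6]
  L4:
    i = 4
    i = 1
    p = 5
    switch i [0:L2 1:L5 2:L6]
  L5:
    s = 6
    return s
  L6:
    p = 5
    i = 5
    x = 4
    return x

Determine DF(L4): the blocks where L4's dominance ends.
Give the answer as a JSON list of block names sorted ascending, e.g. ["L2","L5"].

idom tree: L1←L0 L2←L0 L3←L2 L4←L3 L5←L3 L6←L0
Dom at joins:
  L2: preds {L0,L4}: {L0} ∩ {L0,L2,L3,L4} = {L0}; idom=L0
  L5: preds {L3,L4}: {L0,L2,L3} ∩ {L0,L2,L3,L4} = {L0,L2,L3}; idom=L3
  L6: preds {L1,L3,L4}: {L0,L1} ∩ {L0,L2,L3} ∩ {L0,L2,L3,L4} = {L0}; idom=L0

DF derivation:
  L2←L0: walk · to L0
  L2←L4: walk L4→L3→L2 to L0
  L5←L3: walk · to L3
  L5←L4: walk L4 to L3
  L6←L1: walk L1 to L0
  L6←L3: walk L3→L2 to L0
  L6←L4: walk L4→L3→L2 to L0
  L0 → ∅
  L1 → {L6}
  L2 → {L2,L6}
  L3 → {L2,L6}
  L4 → {L2,L5,L6}
  L5 → ∅
  L6 → ∅

DF(L4) = ["L2", "L5", "L6"]

Answer: ["L2", "L5", "L6"]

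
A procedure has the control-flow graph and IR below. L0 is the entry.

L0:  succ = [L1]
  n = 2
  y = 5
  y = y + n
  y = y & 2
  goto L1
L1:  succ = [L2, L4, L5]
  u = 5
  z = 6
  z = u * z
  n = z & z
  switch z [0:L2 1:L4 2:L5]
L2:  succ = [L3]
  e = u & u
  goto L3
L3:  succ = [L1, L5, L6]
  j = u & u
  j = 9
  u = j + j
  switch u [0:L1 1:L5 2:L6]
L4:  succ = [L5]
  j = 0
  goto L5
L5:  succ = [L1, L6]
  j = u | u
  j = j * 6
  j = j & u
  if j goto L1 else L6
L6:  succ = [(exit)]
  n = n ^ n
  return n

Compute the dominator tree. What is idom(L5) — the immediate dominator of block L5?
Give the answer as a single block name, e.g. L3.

Answer: L1

Analysis:
idom tree: L1←L0 L2←L1 L3←L2 L4←L1 L5←L1 L6←L1
Dom∩ at merges:
  L1: preds {L0,L3,L5}: {L0} ∩ {L0,L1,L2,L3} ∩ {L0,L1,L5} = {L0}; idom=L0
  L5: preds {L1,L3,L4}: {L0,L1} ∩ {L0,L1,L2,L3} ∩ {L0,L1,L4} = {L0,L1}; idom=L1
  L6: preds {L3,L5}: {L0,L1,L2,L3} ∩ {L0,L1,L5} = {L0,L1}; idom=L1

idom(L5) = L1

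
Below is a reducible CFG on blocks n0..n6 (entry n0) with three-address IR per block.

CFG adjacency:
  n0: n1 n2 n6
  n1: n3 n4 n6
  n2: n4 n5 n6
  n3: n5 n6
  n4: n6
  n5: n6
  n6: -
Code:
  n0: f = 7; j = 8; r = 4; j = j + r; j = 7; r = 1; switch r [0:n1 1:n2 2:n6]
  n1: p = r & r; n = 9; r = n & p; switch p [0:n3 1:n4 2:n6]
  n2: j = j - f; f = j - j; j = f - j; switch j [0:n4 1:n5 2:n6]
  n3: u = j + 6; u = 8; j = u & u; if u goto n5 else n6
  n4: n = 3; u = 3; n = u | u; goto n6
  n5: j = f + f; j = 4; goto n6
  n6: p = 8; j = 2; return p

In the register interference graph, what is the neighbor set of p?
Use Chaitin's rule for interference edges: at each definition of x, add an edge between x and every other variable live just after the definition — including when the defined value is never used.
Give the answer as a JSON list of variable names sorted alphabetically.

Answer: ["f", "j", "n", "r"]

Working:
Block summaries:
  n0: {f,j,r} / ∅
  n1: {n,p,r} / {r}
  n2: {f,j} / {f,j}
  n3: {j,u} / {j}
  n4: {n,u} / ∅
  n5: {j} / {f}
  n6: {j,p} / ∅

Liveness:
  n0 li=∅ lo={f,j,r}
  n1 li={f,j,r} lo={f,j}
  n2 li={f,j} lo={f}
  n3 li={f,j} lo={f}
  n4 li=∅ lo=∅
  n5 li={f} lo=∅
  n6 li=∅ lo=∅

Conflict graph:
  f — {j,n,p,r,u}
  j — {f,n,p,r,u}
  n — {f,j,p}
  p — {f,j,n,r}
  r — {f,j,p}
  u — {f,j}

N(p) = ["f", "j", "n", "r"]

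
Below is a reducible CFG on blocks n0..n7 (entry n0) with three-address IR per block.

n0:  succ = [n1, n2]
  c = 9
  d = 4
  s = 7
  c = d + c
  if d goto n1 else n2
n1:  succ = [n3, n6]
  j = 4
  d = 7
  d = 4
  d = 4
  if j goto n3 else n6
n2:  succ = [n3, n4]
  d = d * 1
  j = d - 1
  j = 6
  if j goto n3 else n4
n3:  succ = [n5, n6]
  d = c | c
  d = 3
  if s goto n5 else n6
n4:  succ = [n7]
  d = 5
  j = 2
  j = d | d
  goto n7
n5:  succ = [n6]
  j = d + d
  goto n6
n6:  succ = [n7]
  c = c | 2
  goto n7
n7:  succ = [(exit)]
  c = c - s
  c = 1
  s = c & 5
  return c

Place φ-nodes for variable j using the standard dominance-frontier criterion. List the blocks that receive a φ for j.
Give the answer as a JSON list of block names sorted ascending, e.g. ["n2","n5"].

Answer: ["n3", "n6", "n7"]

Derivation:
idom tree: n1←n0 n2←n0 n3←n0 n4←n2 n5←n3 n6←n0 n7←n0
Dom at joins:
  n3: preds {n1,n2}: {n0,n1} ∩ {n0,n2} = {n0}; idom=n0
  n6: preds {n1,n3,n5}: {n0,n1} ∩ {n0,n3} ∩ {n0,n3,n5} = {n0}; idom=n0
  n7: preds {n4,n6}: {n0,n2,n4} ∩ {n0,n6} = {n0}; idom=n0

DF walk-up:
  join n3 pred n1: n1 stop@n0
  join n3 pred n2: n2 stop@n0
  join n6 pred n1: n1 stop@n0
  join n6 pred n3: n3 stop@n0
  join n6 pred n5: n5→n3 stop@n0
  join n7 pred n4: n4→n2 stop@n0
  join n7 pred n6: n6 stop@n0
  DF(n0)=∅
  DF(n1)={n3,n6}
  DF(n2)={n3,n7}
  DF(n3)={n6}
  DF(n4)={n7}
  DF(n5)={n6}
  DF(n6)={n7}
  DF(n7)=∅

φ for j: defs {n1,n2,n4,n5}
  DF⁺ = {n3,n6,n7}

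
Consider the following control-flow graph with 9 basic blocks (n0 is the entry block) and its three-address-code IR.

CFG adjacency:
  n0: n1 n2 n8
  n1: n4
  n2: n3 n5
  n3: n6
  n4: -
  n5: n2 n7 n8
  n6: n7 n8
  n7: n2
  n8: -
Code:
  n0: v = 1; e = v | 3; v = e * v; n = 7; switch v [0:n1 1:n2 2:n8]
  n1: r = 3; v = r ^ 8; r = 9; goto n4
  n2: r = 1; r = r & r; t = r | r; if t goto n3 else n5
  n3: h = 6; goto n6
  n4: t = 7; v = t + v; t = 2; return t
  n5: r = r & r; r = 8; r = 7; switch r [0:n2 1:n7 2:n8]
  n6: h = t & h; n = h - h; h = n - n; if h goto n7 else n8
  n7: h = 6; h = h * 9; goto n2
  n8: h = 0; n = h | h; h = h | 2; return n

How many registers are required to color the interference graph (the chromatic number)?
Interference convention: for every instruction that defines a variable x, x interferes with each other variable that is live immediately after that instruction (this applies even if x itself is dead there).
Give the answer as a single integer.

Answer: 3

Analysis:
def/use:
  n0 def {e,n,v} use ∅
  n1 def {r,v} use ∅
  n2 def {r,t} use ∅
  n3 def {h} use ∅
  n4 def {t,v} use {v}
  n5 def {r} use {r}
  n6 def {h,n} use {h,t}
  n7 def {h} use ∅
  n8 def {h,n} use ∅

Backward fixpoint:
  live n0: ∅→∅
  live n1: ∅→{v}
  live n2: ∅→{r,t}
  live n3: {t}→{h,t}
  live n4: {v}→∅
  live n5: {r}→∅
  live n6: {h,t}→∅
  live n7: ∅→∅
  live n8: ∅→∅

Interfere edges:
  e↔{v}
  h↔{n,t}
  n↔{h,v}
  r↔{t,v}
  t↔{h,r,v}
  v↔{e,n,r,t}

Registers:
  clique {r,t,v} ⇒ need ≥ 3
  3-colouring: R0={h,v}  R1={e,n,t}  R2={r}
  χ = 3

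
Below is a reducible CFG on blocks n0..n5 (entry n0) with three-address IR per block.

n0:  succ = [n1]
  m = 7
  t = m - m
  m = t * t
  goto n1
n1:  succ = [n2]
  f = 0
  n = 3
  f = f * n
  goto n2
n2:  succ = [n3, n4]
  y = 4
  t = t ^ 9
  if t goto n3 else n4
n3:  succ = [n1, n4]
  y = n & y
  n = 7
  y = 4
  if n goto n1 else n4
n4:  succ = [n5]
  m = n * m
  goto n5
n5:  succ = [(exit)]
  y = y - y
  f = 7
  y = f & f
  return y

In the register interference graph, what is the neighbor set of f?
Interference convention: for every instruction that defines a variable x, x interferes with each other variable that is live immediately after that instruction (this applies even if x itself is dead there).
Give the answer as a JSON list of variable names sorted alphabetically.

Per-block:
  n0: def={m,t} ue=∅
  n1: def={f,n} ue=∅
  n2: def={t,y} ue={t}
  n3: def={n,y} ue={n,y}
  n4: def={m} ue={m,n}
  n5: def={f,y} ue={y}

Liveness:
  n0 li=∅ lo={m,t}
  n1 li={m,t} lo={m,n,t}
  n2 li={m,n,t} lo={m,n,t,y}
  n3 li={m,n,t,y} lo={m,n,t,y}
  n4 li={m,n,y} lo={y}
  n5 li={y} lo=∅

Interference:
  f: {m,n,t}
  m: {f,n,t,y}
  n: {f,m,t,y}
  t: {f,m,n,y}
  y: {m,n,t}

N(f) = ["m", "n", "t"]

Answer: ["m", "n", "t"]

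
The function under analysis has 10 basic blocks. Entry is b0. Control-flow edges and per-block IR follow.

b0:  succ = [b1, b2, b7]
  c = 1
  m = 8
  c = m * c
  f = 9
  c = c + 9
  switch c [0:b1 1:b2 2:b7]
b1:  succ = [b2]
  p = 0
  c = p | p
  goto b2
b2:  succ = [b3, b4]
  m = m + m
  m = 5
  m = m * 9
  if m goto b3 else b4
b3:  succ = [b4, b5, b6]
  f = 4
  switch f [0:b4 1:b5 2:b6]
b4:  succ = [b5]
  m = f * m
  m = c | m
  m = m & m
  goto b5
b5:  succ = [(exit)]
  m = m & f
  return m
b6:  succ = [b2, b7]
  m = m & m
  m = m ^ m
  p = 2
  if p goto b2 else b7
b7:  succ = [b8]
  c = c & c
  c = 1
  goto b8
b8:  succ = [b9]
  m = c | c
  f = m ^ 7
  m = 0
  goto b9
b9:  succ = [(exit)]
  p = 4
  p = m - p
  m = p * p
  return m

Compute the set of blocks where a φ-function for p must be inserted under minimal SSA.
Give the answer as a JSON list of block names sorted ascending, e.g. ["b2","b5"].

idom tree: b1←b0 b2←b0 b3←b2 b4←b2 b5←b2 b6←b3 b7←b0 b8←b7 b9←b8
Join-block Dom:
  b2: preds {b0,b1,b6}: {b0} ∩ {b0,b1} ∩ {b0,b2,b3,b6} = {b0}; idom=b0
  b4: preds {b2,b3}: {b0,b2} ∩ {b0,b2,b3} = {b0,b2}; idom=b2
  b5: preds {b3,b4}: {b0,b2,b3} ∩ {b0,b2,b4} = {b0,b2}; idom=b2
  b7: preds {b0,b6}: {b0} ∩ {b0,b2,b3,b6} = {b0}; idom=b0

DF walk-up:
  join b2 pred b0: · stop@b0
  join b2 pred b1: b1 stop@b0
  join b2 pred b6: b6→b3→b2 stop@b0
  join b4 pred b2: · stop@b2
  join b4 pred b3: b3 stop@b2
  join b5 pred b3: b3 stop@b2
  join b5 pred b4: b4 stop@b2
  join b7 pred b0: · stop@b0
  join b7 pred b6: b6→b3→b2 stop@b0
  b0 → ∅
  b1 → {b2}
  b2 → {b2,b7}
  b3 → {b2,b4,b5,b7}
  b4 → {b5}
  b5 → ∅
  b6 → {b2,b7}
  b7 → ∅
  b8 → ∅
  b9 → ∅

φ for p: defs {b1,b6,b9}
  DF⁺ = {b2,b7}

Answer: ["b2", "b7"]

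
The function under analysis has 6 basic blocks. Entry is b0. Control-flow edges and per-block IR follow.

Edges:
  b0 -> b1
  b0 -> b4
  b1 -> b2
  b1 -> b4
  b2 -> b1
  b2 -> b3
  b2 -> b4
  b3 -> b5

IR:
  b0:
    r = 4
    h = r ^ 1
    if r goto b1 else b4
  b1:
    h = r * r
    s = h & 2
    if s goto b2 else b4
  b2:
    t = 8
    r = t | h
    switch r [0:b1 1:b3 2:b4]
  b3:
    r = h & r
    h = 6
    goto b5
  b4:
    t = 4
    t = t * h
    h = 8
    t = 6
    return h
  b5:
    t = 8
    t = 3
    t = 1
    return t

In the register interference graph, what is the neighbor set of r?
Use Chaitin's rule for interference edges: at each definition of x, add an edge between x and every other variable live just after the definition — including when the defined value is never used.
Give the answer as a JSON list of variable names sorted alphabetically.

Per-block:
  b0: {h,r} / ∅
  b1: {h,s} / {r}
  b2: {r,t} / {h}
  b3: {h,r} / {h,r}
  b4: {h,t} / {h}
  b5: {t} / ∅

Liveness:
  live b0: ∅→{h,r}
  live b1: {r}→{h}
  live b2: {h}→{h,r}
  live b3: {h,r}→∅
  live b4: {h}→∅
  live b5: ∅→∅

Interfere edges:
  h: {r,s,t}
  r: {h}
  s: {h}
  t: {h}

N(r) = ["h"]

Answer: ["h"]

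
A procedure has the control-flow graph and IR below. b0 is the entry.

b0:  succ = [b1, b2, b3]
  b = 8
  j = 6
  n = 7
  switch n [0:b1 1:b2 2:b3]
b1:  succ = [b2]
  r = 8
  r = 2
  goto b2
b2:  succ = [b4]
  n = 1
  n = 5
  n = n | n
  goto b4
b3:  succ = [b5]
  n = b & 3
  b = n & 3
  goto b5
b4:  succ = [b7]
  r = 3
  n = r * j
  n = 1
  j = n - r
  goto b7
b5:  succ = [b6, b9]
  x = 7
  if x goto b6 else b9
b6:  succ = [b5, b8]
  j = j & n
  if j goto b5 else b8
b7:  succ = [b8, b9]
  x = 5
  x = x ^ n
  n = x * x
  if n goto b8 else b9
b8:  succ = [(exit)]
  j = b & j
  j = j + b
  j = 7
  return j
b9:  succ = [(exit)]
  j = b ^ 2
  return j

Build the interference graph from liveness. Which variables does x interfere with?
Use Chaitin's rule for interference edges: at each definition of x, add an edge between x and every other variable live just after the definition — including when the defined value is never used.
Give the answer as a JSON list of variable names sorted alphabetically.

Answer: ["b", "j", "n"]

Analysis:
Per-block:
  b0: def={b,j,n} ue=∅
  b1: def={r} ue=∅
  b2: def={n} ue=∅
  b3: def={b,n} ue={b}
  b4: def={j,n,r} ue={j}
  b5: def={x} ue=∅
  b6: def={j} ue={j,n}
  b7: def={n,x} ue={n}
  b8: def={j} ue={b,j}
  b9: def={j} ue={b}

Liveness:
  b0 li=∅ lo={b,j}
  b1 li={b,j} lo={b,j}
  b2 li={b,j} lo={b,j}
  b3 li={b,j} lo={b,j,n}
  b4 li={b,j} lo={b,j,n}
  b5 li={b,j,n} lo={b,j,n}
  b6 li={b,j,n} lo={b,j,n}
  b7 li={b,j,n} lo={b,j}
  b8 li={b,j} lo=∅
  b9 li={b} lo=∅

Interference:
  b — {j,n,r,x}
  j — {b,n,r,x}
  n — {b,j,r,x}
  r — {b,j,n}
  x — {b,j,n}

N(x) = ["b", "j", "n"]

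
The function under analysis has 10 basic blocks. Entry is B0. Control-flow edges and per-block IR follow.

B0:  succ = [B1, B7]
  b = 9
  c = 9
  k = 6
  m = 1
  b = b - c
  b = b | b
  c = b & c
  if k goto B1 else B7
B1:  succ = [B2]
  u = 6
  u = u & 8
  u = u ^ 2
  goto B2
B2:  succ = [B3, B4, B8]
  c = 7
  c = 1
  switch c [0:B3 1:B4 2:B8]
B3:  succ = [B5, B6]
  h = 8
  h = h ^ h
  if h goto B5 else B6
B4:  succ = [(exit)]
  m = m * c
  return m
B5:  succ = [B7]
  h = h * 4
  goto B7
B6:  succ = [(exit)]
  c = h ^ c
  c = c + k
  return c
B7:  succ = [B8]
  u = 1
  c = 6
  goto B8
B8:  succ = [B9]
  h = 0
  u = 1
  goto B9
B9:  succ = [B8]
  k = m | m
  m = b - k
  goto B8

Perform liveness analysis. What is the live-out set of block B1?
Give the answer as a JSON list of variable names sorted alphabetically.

Answer: ["b", "k", "m"]

Analysis:
Block summaries:
  B0: def={b,c,k,m} ue=∅
  B1: def={u} ue=∅
  B2: def={c} ue=∅
  B3: def={h} ue=∅
  B4: def={m} ue={c,m}
  B5: def={h} ue={h}
  B6: def={c} ue={c,h,k}
  B7: def={c,u} ue=∅
  B8: def={h,u} ue=∅
  B9: def={k,m} ue={b,m}

Liveness:
  B0: in=∅ out={b,k,m}
  B1: in={b,k,m} out={b,k,m}
  B2: in={b,k,m} out={b,c,k,m}
  B3: in={b,c,k,m} out={b,c,h,k,m}
  B4: in={c,m} out=∅
  B5: in={b,h,m} out={b,m}
  B6: in={c,h,k} out=∅
  B7: in={b,m} out={b,m}
  B8: in={b,m} out={b,m}
  B9: in={b,m} out={b,m}

live-out(B1) = ["b", "k", "m"]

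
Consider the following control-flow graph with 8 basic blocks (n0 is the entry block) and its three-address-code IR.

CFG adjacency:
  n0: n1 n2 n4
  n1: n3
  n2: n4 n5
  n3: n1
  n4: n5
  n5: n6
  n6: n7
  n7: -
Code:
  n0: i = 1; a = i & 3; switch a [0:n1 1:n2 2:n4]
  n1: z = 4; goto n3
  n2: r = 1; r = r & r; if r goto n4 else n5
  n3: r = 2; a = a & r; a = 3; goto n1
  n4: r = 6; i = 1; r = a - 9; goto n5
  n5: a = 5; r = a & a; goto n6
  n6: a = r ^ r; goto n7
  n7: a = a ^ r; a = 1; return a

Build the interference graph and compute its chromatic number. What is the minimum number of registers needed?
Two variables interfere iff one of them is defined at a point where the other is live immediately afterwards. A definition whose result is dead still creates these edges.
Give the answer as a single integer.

Answer: 2

Working:
def/use:
  n0 def {a,i} use ∅
  n1 def {z} use ∅
  n2 def {r} use ∅
  n3 def {a,r} use {a}
  n4 def {i,r} use {a}
  n5 def {a,r} use ∅
  n6 def {a} use {r}
  n7 def {a} use {a,r}

Live sets:
  n0: in=∅ out={a}
  n1: in={a} out={a}
  n2: in={a} out={a}
  n3: in={a} out={a}
  n4: in={a} out=∅
  n5: in=∅ out={r}
  n6: in={r} out={a,r}
  n7: in={a,r} out=∅

Interference:
  a↔{i,r,z}
  i↔{a}
  r↔{a}
  z↔{a}

Chromatic number:
  lower bound: {a,i} mutually conflict ⇒ χ ≥ 2
  2-colouring: R0={a}  R1={i,r,z}
  χ = 2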